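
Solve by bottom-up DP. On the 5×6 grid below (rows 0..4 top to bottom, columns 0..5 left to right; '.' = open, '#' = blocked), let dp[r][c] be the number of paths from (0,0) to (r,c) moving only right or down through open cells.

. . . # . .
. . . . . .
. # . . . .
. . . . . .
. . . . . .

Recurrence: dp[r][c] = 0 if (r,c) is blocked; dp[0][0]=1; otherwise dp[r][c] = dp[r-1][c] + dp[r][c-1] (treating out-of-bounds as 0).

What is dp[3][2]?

r\c   0   1   2   3   4   5
  0   1   1   1   0   0   0
  1   1   2   3   3   3   3
  2   1   0   3   6   9  12
  3   1   1   4  10  19  31
  4   1   2   6  16  35  66

4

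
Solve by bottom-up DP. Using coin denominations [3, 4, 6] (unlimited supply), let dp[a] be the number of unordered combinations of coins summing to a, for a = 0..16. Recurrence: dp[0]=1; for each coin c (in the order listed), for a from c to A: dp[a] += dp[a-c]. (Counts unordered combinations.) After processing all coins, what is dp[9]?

2

after  coin     0     1     2     3     4     5     6     7     8     9    10    11    12    13    14    15    16
          3     1     0     0     1     0     0     1     0     0     1     0     0     1     0     0     1     0
          4     1     0     0     1     1     0     1     1     1     1     1     1     2     1     1     2     2
          6     1     0     0     1     1     0     2     1     1     2     2     1     4     2     2     4     4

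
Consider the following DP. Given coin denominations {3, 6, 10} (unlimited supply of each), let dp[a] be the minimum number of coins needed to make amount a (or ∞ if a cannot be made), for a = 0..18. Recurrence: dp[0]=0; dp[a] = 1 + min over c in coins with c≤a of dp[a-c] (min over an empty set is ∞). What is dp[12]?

2

 a  0  1  2  3  4  5  6  7  8  9 10 11 12 13 14 15 16 17 18
dp  0  -  -  1  -  -  1  -  -  2  1  -  2  2  -  3  2  -  3
(- denotes ∞ / unreachable)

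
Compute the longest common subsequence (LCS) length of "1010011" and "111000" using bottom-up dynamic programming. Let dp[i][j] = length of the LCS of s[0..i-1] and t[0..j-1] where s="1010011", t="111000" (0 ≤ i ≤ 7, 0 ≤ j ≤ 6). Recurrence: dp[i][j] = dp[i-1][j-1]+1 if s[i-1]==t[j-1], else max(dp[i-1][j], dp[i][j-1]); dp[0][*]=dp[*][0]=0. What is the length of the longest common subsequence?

4

   ''  1  1  1  0  0  0
''  0  0  0  0  0  0  0
 1  0  1  1  1  1  1  1
 0  0  1  1  1  2  2  2
 1  0  1  2  2  2  2  2
 0  0  1  2  2  3  3  3
 0  0  1  2  2  3  4  4
 1  0  1  2  3  3  4  4
 1  0  1  2  3  3  4  4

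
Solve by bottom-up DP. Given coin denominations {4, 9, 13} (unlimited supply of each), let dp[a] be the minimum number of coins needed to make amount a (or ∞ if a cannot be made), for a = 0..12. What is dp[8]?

 a  0  1  2  3  4  5  6  7  8  9 10 11 12
dp  0  -  -  -  1  -  -  -  2  1  -  -  3
(- denotes ∞ / unreachable)

2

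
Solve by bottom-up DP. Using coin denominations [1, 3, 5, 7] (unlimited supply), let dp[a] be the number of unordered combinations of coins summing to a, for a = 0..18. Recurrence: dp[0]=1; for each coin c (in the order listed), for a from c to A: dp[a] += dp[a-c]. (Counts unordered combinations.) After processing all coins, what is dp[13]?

after  coin     0     1     2     3     4     5     6     7     8     9    10    11    12    13    14    15    16    17    18
          1     1     1     1     1     1     1     1     1     1     1     1     1     1     1     1     1     1     1     1
          3     1     1     1     2     2     2     3     3     3     4     4     4     5     5     5     6     6     6     7
          5     1     1     1     2     2     3     4     4     5     6     7     8     9    10    11    13    14    15    17
          7     1     1     1     2     2     3     4     5     6     7     9    10    12    14    16    19    21    24    27

14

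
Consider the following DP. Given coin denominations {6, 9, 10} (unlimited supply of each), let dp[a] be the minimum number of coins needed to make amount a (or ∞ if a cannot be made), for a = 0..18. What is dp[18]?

 a  0  1  2  3  4  5  6  7  8  9 10 11 12 13 14 15 16 17 18
dp  0  -  -  -  -  -  1  -  -  1  1  -  2  -  -  2  2  -  2
(- denotes ∞ / unreachable)

2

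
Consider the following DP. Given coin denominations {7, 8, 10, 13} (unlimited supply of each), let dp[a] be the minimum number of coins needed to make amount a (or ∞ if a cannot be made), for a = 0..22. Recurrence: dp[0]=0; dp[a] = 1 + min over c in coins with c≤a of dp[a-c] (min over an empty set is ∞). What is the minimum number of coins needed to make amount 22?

3

 a  0  1  2  3  4  5  6  7  8  9 10 11 12 13 14 15 16 17 18 19 20 21 22
dp  0  -  -  -  -  -  -  1  1  -  1  -  -  1  2  2  2  2  2  -  2  2  3
(- denotes ∞ / unreachable)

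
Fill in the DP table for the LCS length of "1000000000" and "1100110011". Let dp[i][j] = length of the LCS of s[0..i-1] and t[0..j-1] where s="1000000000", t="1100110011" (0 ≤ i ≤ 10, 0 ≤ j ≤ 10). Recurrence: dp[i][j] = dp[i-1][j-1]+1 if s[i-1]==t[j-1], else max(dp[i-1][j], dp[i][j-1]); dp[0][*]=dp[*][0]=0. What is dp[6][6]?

3

   ''  1  1  0  0  1  1  0  0  1  1
''  0  0  0  0  0  0  0  0  0  0  0
 1  0  1  1  1  1  1  1  1  1  1  1
 0  0  1  1  2  2  2  2  2  2  2  2
 0  0  1  1  2  3  3  3  3  3  3  3
 0  0  1  1  2  3  3  3  4  4  4  4
 0  0  1  1  2  3  3  3  4  5  5  5
 0  0  1  1  2  3  3  3  4  5  5  5
 0  0  1  1  2  3  3  3  4  5  5  5
 0  0  1  1  2  3  3  3  4  5  5  5
 0  0  1  1  2  3  3  3  4  5  5  5
 0  0  1  1  2  3  3  3  4  5  5  5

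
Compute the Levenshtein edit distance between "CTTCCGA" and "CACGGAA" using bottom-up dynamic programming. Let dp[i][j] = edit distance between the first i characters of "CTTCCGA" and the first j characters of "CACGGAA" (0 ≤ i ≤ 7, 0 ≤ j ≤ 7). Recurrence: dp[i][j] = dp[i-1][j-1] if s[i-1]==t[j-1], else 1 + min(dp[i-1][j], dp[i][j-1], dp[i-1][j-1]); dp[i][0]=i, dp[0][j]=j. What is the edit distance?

4

   ''  C  A  C  G  G  A  A
''  0  1  2  3  4  5  6  7
 C  1  0  1  2  3  4  5  6
 T  2  1  1  2  3  4  5  6
 T  3  2  2  2  3  4  5  6
 C  4  3  3  2  3  4  5  6
 C  5  4  4  3  3  4  5  6
 G  6  5  5  4  3  3  4  5
 A  7  6  5  5  4  4  3  4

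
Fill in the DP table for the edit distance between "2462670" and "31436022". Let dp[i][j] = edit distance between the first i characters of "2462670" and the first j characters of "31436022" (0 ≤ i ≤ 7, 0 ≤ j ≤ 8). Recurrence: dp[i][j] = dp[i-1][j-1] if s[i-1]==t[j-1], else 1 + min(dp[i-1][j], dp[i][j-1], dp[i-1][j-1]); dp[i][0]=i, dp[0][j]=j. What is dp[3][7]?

   ''  3  1  4  3  6  0  2  2
''  0  1  2  3  4  5  6  7  8
 2  1  1  2  3  4  5  6  6  7
 4  2  2  2  2  3  4  5  6  7
 6  3  3  3  3  3  3  4  5  6
 2  4  4  4  4  4  4  4  4  5
 6  5  5  5  5  5  4  5  5  5
 7  6  6  6  6  6  5  5  6  6
 0  7  7  7  7  7  6  5  6  7

5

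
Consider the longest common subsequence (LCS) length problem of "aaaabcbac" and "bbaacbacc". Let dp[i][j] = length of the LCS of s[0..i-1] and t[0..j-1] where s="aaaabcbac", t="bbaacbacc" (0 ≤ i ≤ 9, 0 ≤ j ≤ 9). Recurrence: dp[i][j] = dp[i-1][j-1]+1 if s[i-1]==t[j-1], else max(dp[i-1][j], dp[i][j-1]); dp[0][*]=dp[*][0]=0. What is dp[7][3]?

2

   ''  b  b  a  a  c  b  a  c  c
''  0  0  0  0  0  0  0  0  0  0
 a  0  0  0  1  1  1  1  1  1  1
 a  0  0  0  1  2  2  2  2  2  2
 a  0  0  0  1  2  2  2  3  3  3
 a  0  0  0  1  2  2  2  3  3  3
 b  0  1  1  1  2  2  3  3  3  3
 c  0  1  1  1  2  3  3  3  4  4
 b  0  1  2  2  2  3  4  4  4  4
 a  0  1  2  3  3  3  4  5  5  5
 c  0  1  2  3  3  4  4  5  6  6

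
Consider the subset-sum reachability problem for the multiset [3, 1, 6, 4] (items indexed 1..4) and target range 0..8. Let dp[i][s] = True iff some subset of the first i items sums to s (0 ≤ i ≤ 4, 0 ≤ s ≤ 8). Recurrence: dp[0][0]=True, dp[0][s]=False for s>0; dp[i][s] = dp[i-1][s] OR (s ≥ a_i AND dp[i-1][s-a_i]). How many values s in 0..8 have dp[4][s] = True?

i\s   0   1   2   3   4   5   6   7   8
  0   T   F   F   F   F   F   F   F   F
  1   T   F   F   T   F   F   F   F   F
  2   T   T   F   T   T   F   F   F   F
  3   T   T   F   T   T   F   T   T   F
  4   T   T   F   T   T   T   T   T   T

8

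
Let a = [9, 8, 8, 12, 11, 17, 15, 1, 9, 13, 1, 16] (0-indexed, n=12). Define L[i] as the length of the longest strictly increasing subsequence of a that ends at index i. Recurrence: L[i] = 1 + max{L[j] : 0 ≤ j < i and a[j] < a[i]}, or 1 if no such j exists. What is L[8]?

2

   i    0    1    2    3    4    5    6    7    8    9   10   11
a[i]    9    8    8   12   11   17   15    1    9   13    1   16
L[i]    1    1    1    2    2    3    3    1    2    3    1    4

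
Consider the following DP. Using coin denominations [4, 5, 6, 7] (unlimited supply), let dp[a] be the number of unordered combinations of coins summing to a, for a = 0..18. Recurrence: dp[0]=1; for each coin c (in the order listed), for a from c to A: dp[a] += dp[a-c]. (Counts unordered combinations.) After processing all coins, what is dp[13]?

2

after  coin     0     1     2     3     4     5     6     7     8     9    10    11    12    13    14    15    16    17    18
          4     1     0     0     0     1     0     0     0     1     0     0     0     1     0     0     0     1     0     0
          5     1     0     0     0     1     1     0     0     1     1     1     0     1     1     1     1     1     1     1
          6     1     0     0     0     1     1     1     0     1     1     2     1     2     1     2     2     3     2     3
          7     1     0     0     0     1     1     1     1     1     1     2     2     3     2     3     3     4     4     5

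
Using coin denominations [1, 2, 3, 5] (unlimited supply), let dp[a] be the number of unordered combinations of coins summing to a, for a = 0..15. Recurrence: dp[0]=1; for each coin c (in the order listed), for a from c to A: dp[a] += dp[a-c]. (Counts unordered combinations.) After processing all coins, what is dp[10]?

20

after  coin     0     1     2     3     4     5     6     7     8     9    10    11    12    13    14    15
          1     1     1     1     1     1     1     1     1     1     1     1     1     1     1     1     1
          2     1     1     2     2     3     3     4     4     5     5     6     6     7     7     8     8
          3     1     1     2     3     4     5     7     8    10    12    14    16    19    21    24    27
          5     1     1     2     3     4     6     8    10    13    16    20    24    29    34    40    47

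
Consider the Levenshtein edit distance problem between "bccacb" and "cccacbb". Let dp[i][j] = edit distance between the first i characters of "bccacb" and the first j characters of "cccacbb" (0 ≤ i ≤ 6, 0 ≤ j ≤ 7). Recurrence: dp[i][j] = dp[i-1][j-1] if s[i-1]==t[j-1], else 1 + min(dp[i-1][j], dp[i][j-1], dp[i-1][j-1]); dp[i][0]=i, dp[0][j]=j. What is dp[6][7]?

   ''  c  c  c  a  c  b  b
''  0  1  2  3  4  5  6  7
 b  1  1  2  3  4  5  5  6
 c  2  1  1  2  3  4  5  6
 c  3  2  1  1  2  3  4  5
 a  4  3  2  2  1  2  3  4
 c  5  4  3  2  2  1  2  3
 b  6  5  4  3  3  2  1  2

2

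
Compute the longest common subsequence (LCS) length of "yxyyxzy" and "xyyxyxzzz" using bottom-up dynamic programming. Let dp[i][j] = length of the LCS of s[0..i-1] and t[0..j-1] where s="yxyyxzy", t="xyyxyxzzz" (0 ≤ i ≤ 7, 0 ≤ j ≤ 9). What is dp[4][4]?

   ''  x  y  y  x  y  x  z  z  z
''  0  0  0  0  0  0  0  0  0  0
 y  0  0  1  1  1  1  1  1  1  1
 x  0  1  1  1  2  2  2  2  2  2
 y  0  1  2  2  2  3  3  3  3  3
 y  0  1  2  3  3  3  3  3  3  3
 x  0  1  2  3  4  4  4  4  4  4
 z  0  1  2  3  4  4  4  5  5  5
 y  0  1  2  3  4  5  5  5  5  5

3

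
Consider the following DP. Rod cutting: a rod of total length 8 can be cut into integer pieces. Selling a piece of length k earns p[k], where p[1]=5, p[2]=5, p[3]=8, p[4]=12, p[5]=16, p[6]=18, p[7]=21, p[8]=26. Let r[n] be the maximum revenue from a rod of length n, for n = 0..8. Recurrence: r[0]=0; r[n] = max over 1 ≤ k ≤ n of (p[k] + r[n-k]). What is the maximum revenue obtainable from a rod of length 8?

40

   n    0    1    2    3    4    5    6    7    8
r[n]    0    5   10   15   20   25   30   35   40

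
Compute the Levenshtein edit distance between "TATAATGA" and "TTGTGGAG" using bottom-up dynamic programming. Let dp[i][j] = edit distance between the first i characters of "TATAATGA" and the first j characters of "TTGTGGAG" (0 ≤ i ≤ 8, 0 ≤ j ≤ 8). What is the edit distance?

5

   ''  T  T  G  T  G  G  A  G
''  0  1  2  3  4  5  6  7  8
 T  1  0  1  2  3  4  5  6  7
 A  2  1  1  2  3  4  5  5  6
 T  3  2  1  2  2  3  4  5  6
 A  4  3  2  2  3  3  4  4  5
 A  5  4  3  3  3  4  4  4  5
 T  6  5  4  4  3  4  5  5  5
 G  7  6  5  4  4  3  4  5  5
 A  8  7  6  5  5  4  4  4  5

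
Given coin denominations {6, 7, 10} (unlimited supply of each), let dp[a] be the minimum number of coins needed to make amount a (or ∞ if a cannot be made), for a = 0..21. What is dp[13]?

2

 a  0  1  2  3  4  5  6  7  8  9 10 11 12 13 14 15 16 17 18 19 20 21
dp  0  -  -  -  -  -  1  1  -  -  1  -  2  2  2  -  2  2  3  3  2  3
(- denotes ∞ / unreachable)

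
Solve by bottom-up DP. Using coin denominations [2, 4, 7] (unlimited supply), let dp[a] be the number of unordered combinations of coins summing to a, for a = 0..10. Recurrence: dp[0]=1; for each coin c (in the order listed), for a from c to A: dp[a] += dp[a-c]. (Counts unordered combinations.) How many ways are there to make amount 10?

after  coin     0     1     2     3     4     5     6     7     8     9    10
          2     1     0     1     0     1     0     1     0     1     0     1
          4     1     0     1     0     2     0     2     0     3     0     3
          7     1     0     1     0     2     0     2     1     3     1     3

3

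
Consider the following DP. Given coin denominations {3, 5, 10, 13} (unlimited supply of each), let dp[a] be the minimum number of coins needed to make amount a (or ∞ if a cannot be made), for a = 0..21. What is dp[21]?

 a  0  1  2  3  4  5  6  7  8  9 10 11 12 13 14 15 16 17 18 19 20 21
dp  0  -  -  1  -  1  2  -  2  3  1  3  4  1  4  2  2  5  2  3  2  3
(- denotes ∞ / unreachable)

3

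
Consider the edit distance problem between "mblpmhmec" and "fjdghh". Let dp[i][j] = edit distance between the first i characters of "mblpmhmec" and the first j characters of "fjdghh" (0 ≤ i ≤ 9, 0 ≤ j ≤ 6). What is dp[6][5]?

5

   ''  f  j  d  g  h  h
''  0  1  2  3  4  5  6
 m  1  1  2  3  4  5  6
 b  2  2  2  3  4  5  6
 l  3  3  3  3  4  5  6
 p  4  4  4  4  4  5  6
 m  5  5  5  5  5  5  6
 h  6  6  6  6  6  5  5
 m  7  7  7  7  7  6  6
 e  8  8  8  8  8  7  7
 c  9  9  9  9  9  8  8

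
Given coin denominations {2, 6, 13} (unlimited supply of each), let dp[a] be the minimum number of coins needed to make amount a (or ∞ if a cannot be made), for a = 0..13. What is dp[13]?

 a  0  1  2  3  4  5  6  7  8  9 10 11 12 13
dp  0  -  1  -  2  -  1  -  2  -  3  -  2  1
(- denotes ∞ / unreachable)

1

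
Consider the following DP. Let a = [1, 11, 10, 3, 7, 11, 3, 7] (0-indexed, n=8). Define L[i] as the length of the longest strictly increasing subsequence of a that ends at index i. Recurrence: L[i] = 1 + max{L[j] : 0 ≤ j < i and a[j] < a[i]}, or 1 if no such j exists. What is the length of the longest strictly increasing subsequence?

4

   i    0    1    2    3    4    5    6    7
a[i]    1   11   10    3    7   11    3    7
L[i]    1    2    2    2    3    4    2    3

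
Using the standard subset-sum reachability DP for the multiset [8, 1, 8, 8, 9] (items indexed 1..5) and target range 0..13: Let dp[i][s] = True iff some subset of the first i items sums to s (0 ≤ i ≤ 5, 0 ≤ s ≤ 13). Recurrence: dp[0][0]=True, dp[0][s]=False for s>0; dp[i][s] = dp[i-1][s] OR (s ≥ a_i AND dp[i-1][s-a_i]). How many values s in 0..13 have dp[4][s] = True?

4

i\s   0   1   2   3   4   5   6   7   8   9  10  11  12  13
  0   T   F   F   F   F   F   F   F   F   F   F   F   F   F
  1   T   F   F   F   F   F   F   F   T   F   F   F   F   F
  2   T   T   F   F   F   F   F   F   T   T   F   F   F   F
  3   T   T   F   F   F   F   F   F   T   T   F   F   F   F
  4   T   T   F   F   F   F   F   F   T   T   F   F   F   F
  5   T   T   F   F   F   F   F   F   T   T   T   F   F   F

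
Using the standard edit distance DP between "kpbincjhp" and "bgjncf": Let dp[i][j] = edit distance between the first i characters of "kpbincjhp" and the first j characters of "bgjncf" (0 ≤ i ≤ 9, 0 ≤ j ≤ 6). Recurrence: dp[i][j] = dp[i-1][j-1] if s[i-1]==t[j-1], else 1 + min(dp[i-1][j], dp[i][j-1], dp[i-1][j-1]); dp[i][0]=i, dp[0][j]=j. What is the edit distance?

7

   ''  b  g  j  n  c  f
''  0  1  2  3  4  5  6
 k  1  1  2  3  4  5  6
 p  2  2  2  3  4  5  6
 b  3  2  3  3  4  5  6
 i  4  3  3  4  4  5  6
 n  5  4  4  4  4  5  6
 c  6  5  5  5  5  4  5
 j  7  6  6  5  6  5  5
 h  8  7  7  6  6  6  6
 p  9  8  8  7  7  7  7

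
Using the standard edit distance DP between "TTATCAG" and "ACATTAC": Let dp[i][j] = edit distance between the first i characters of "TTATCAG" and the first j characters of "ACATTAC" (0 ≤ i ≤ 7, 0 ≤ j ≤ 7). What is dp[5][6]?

4

   ''  A  C  A  T  T  A  C
''  0  1  2  3  4  5  6  7
 T  1  1  2  3  3  4  5  6
 T  2  2  2  3  3  3  4  5
 A  3  2  3  2  3  4  3  4
 T  4  3  3  3  2  3  4  4
 C  5  4  3  4  3  3  4  4
 A  6  5  4  3  4  4  3  4
 G  7  6  5  4  4  5  4  4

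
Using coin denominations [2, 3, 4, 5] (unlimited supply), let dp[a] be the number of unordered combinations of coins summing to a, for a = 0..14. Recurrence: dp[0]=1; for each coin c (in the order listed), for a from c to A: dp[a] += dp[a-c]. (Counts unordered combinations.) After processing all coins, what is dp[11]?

after  coin     0     1     2     3     4     5     6     7     8     9    10    11    12    13    14
          2     1     0     1     0     1     0     1     0     1     0     1     0     1     0     1
          3     1     0     1     1     1     1     2     1     2     2     2     2     3     2     3
          4     1     0     1     1     2     1     3     2     4     3     5     4     7     5     8
          5     1     0     1     1     2     2     3     3     5     5     7     7    10    10    13

7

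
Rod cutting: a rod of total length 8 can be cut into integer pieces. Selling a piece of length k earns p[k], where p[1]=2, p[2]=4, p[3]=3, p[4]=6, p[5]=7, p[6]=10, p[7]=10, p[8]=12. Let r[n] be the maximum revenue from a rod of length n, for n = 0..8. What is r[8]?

   n    0    1    2    3    4    5    6    7    8
r[n]    0    2    4    6    8   10   12   14   16

16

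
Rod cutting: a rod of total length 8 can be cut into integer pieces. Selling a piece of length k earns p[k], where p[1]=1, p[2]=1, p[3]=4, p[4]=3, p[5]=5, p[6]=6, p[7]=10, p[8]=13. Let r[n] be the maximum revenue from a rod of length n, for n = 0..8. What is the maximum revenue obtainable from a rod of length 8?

13

   n    0    1    2    3    4    5    6    7    8
r[n]    0    1    2    4    5    6    8   10   13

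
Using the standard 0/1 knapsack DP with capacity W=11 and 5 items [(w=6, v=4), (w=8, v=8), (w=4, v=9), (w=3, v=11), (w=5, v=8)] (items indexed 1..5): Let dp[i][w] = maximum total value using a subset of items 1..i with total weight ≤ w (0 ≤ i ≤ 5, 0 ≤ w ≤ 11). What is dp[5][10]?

i\w   0   1   2   3   4   5   6   7   8   9  10  11
  0   0   0   0   0   0   0   0   0   0   0   0   0
  1   0   0   0   0   0   0   4   4   4   4   4   4
  2   0   0   0   0   0   0   4   4   8   8   8   8
  3   0   0   0   0   9   9   9   9   9   9  13  13
  4   0   0   0  11  11  11  11  20  20  20  20  20
  5   0   0   0  11  11  11  11  20  20  20  20  20

20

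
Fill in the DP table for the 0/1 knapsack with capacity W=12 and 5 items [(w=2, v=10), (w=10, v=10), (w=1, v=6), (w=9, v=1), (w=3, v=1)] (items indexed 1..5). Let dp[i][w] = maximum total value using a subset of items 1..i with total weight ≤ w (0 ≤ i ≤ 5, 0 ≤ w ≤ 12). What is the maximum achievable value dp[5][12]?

i\w   0   1   2   3   4   5   6   7   8   9  10  11  12
  0   0   0   0   0   0   0   0   0   0   0   0   0   0
  1   0   0  10  10  10  10  10  10  10  10  10  10  10
  2   0   0  10  10  10  10  10  10  10  10  10  10  20
  3   0   6  10  16  16  16  16  16  16  16  16  16  20
  4   0   6  10  16  16  16  16  16  16  16  16  16  20
  5   0   6  10  16  16  16  17  17  17  17  17  17  20

20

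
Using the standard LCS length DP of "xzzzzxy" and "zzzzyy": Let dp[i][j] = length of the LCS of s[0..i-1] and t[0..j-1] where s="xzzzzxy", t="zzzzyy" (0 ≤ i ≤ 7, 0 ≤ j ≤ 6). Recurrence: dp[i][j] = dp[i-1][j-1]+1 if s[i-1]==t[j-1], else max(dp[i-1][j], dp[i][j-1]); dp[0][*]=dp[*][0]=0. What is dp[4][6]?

   ''  z  z  z  z  y  y
''  0  0  0  0  0  0  0
 x  0  0  0  0  0  0  0
 z  0  1  1  1  1  1  1
 z  0  1  2  2  2  2  2
 z  0  1  2  3  3  3  3
 z  0  1  2  3  4  4  4
 x  0  1  2  3  4  4  4
 y  0  1  2  3  4  5  5

3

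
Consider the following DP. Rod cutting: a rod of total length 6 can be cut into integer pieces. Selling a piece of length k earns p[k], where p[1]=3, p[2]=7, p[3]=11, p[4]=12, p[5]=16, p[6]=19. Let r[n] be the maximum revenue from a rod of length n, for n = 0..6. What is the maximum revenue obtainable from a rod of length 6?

   n    0    1    2    3    4    5    6
r[n]    0    3    7   11   14   18   22

22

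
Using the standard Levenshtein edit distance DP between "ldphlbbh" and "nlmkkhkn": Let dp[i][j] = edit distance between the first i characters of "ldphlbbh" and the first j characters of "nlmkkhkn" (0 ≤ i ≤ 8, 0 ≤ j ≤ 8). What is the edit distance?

8

   ''  n  l  m  k  k  h  k  n
''  0  1  2  3  4  5  6  7  8
 l  1  1  1  2  3  4  5  6  7
 d  2  2  2  2  3  4  5  6  7
 p  3  3  3  3  3  4  5  6  7
 h  4  4  4  4  4  4  4  5  6
 l  5  5  4  5  5  5  5  5  6
 b  6  6  5  5  6  6  6  6  6
 b  7  7  6  6  6  7  7  7  7
 h  8  8  7  7  7  7  7  8  8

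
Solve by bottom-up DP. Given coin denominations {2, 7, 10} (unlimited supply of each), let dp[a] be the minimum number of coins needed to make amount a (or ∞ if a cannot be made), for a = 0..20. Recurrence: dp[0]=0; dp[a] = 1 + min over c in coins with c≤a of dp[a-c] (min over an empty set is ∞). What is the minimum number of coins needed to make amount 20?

 a  0  1  2  3  4  5  6  7  8  9 10 11 12 13 14 15 16 17 18 19 20
dp  0  -  1  -  2  -  3  1  4  2  1  3  2  4  2  5  3  2  4  3  2
(- denotes ∞ / unreachable)

2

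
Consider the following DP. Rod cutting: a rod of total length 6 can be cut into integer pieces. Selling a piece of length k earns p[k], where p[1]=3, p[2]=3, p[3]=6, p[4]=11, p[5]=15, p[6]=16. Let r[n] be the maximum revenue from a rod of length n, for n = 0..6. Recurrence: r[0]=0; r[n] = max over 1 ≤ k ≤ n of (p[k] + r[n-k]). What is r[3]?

   n    0    1    2    3    4    5    6
r[n]    0    3    6    9   12   15   18

9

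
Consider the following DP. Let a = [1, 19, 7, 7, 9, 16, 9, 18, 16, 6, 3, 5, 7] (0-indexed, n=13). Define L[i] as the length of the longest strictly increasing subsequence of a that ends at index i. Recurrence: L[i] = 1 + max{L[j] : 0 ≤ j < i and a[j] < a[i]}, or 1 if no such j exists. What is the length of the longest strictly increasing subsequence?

5

   i    0    1    2    3    4    5    6    7    8    9   10   11   12
a[i]    1   19    7    7    9   16    9   18   16    6    3    5    7
L[i]    1    2    2    2    3    4    3    5    4    2    2    3    4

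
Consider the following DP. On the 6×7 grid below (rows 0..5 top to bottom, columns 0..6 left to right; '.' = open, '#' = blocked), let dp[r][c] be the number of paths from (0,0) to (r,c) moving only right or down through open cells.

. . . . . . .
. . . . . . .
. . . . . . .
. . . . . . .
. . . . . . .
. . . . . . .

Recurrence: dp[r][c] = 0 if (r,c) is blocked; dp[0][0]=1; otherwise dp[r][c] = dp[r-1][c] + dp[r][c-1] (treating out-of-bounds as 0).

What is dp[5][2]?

r\c   0   1   2   3   4   5   6
  0   1   1   1   1   1   1   1
  1   1   2   3   4   5   6   7
  2   1   3   6  10  15  21  28
  3   1   4  10  20  35  56  84
  4   1   5  15  35  70 126 210
  5   1   6  21  56 126 252 462

21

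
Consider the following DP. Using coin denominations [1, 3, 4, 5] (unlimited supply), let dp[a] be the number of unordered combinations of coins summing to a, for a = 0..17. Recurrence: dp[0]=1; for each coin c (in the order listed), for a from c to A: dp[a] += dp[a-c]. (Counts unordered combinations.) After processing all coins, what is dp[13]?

20

after  coin     0     1     2     3     4     5     6     7     8     9    10    11    12    13    14    15    16    17
          1     1     1     1     1     1     1     1     1     1     1     1     1     1     1     1     1     1     1
          3     1     1     1     2     2     2     3     3     3     4     4     4     5     5     5     6     6     6
          4     1     1     1     2     3     3     4     5     6     7     8     9    11    12    13    15    17    18
          5     1     1     1     2     3     4     5     6     8    10    12    14    17    20    23    27    31    35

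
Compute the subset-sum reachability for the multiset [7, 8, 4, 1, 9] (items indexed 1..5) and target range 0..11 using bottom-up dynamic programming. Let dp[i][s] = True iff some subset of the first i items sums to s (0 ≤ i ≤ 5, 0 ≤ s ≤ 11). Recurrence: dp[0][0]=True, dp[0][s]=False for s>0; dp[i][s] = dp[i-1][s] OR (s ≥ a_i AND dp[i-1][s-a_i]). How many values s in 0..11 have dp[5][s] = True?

9

i\s   0   1   2   3   4   5   6   7   8   9  10  11
  0   T   F   F   F   F   F   F   F   F   F   F   F
  1   T   F   F   F   F   F   F   T   F   F   F   F
  2   T   F   F   F   F   F   F   T   T   F   F   F
  3   T   F   F   F   T   F   F   T   T   F   F   T
  4   T   T   F   F   T   T   F   T   T   T   F   T
  5   T   T   F   F   T   T   F   T   T   T   T   T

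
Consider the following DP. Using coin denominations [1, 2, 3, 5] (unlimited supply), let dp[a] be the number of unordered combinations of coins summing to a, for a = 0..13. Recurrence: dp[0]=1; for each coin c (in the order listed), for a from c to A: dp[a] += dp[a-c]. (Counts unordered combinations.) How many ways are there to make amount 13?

34

after  coin     0     1     2     3     4     5     6     7     8     9    10    11    12    13
          1     1     1     1     1     1     1     1     1     1     1     1     1     1     1
          2     1     1     2     2     3     3     4     4     5     5     6     6     7     7
          3     1     1     2     3     4     5     7     8    10    12    14    16    19    21
          5     1     1     2     3     4     6     8    10    13    16    20    24    29    34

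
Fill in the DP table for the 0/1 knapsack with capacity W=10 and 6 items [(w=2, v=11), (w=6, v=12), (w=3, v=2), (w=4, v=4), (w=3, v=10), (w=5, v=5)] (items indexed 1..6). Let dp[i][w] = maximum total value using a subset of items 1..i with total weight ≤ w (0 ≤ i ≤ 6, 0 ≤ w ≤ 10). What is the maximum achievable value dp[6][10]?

26

i\w   0   1   2   3   4   5   6   7   8   9  10
  0   0   0   0   0   0   0   0   0   0   0   0
  1   0   0  11  11  11  11  11  11  11  11  11
  2   0   0  11  11  11  11  12  12  23  23  23
  3   0   0  11  11  11  13  13  13  23  23  23
  4   0   0  11  11  11  13  15  15  23  23  23
  5   0   0  11  11  11  21  21  21  23  25  25
  6   0   0  11  11  11  21  21  21  23  25  26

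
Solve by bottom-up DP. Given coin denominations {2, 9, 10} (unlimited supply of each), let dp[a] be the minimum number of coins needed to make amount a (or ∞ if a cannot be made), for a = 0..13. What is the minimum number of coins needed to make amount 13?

 a  0  1  2  3  4  5  6  7  8  9 10 11 12 13
dp  0  -  1  -  2  -  3  -  4  1  1  2  2  3
(- denotes ∞ / unreachable)

3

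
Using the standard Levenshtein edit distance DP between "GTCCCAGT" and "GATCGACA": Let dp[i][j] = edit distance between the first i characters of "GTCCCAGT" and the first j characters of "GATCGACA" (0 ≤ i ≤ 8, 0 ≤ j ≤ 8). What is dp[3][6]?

3

   ''  G  A  T  C  G  A  C  A
''  0  1  2  3  4  5  6  7  8
 G  1  0  1  2  3  4  5  6  7
 T  2  1  1  1  2  3  4  5  6
 C  3  2  2  2  1  2  3  4  5
 C  4  3  3  3  2  2  3  3  4
 C  5  4  4  4  3  3  3  3  4
 A  6  5  4  5  4  4  3  4  3
 G  7  6  5  5  5  4  4  4  4
 T  8  7  6  5  6  5  5  5  5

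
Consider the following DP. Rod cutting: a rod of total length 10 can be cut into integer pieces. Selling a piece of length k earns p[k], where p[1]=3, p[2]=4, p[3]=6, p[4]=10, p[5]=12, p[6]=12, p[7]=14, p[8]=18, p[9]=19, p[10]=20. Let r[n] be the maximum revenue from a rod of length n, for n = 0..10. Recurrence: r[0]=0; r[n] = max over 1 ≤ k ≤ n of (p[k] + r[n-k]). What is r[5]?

   n    0    1    2    3    4    5    6    7    8    9   10
r[n]    0    3    6    9   12   15   18   21   24   27   30

15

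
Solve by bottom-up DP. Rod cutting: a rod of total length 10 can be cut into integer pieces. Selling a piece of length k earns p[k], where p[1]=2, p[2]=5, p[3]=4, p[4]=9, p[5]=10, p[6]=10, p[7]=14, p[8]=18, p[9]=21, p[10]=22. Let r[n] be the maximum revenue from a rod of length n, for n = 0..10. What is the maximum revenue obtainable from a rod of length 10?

   n    0    1    2    3    4    5    6    7    8    9   10
r[n]    0    2    5    7   10   12   15   17   20   22   25

25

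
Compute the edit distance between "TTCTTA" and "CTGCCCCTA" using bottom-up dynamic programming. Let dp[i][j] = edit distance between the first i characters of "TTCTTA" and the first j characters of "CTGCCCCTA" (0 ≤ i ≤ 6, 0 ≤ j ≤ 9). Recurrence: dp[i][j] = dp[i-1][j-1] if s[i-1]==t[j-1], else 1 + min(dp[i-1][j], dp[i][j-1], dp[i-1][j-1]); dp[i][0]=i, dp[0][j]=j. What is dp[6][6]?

   ''  C  T  G  C  C  C  C  T  A
''  0  1  2  3  4  5  6  7  8  9
 T  1  1  1  2  3  4  5  6  7  8
 T  2  2  1  2  3  4  5  6  6  7
 C  3  2  2  2  2  3  4  5  6  7
 T  4  3  2  3  3  3  4  5  5  6
 T  5  4  3  3  4  4  4  5  5  6
 A  6  5  4  4  4  5  5  5  6  5

5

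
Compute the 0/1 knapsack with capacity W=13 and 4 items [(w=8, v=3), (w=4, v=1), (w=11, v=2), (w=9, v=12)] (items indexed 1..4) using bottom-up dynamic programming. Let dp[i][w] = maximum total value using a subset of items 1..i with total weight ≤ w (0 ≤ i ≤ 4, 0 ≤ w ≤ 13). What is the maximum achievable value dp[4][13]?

i\w   0   1   2   3   4   5   6   7   8   9  10  11  12  13
  0   0   0   0   0   0   0   0   0   0   0   0   0   0   0
  1   0   0   0   0   0   0   0   0   3   3   3   3   3   3
  2   0   0   0   0   1   1   1   1   3   3   3   3   4   4
  3   0   0   0   0   1   1   1   1   3   3   3   3   4   4
  4   0   0   0   0   1   1   1   1   3  12  12  12  12  13

13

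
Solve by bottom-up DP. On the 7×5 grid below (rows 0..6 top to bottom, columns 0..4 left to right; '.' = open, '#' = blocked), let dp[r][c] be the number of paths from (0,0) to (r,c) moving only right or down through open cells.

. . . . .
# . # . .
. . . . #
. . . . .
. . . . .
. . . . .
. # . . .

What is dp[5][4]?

r\c   0   1   2   3   4
  0   1   1   1   1   1
  1   0   1   0   1   2
  2   0   1   1   2   0
  3   0   1   2   4   4
  4   0   1   3   7  11
  5   0   1   4  11  22
  6   0   0   4  15  37

22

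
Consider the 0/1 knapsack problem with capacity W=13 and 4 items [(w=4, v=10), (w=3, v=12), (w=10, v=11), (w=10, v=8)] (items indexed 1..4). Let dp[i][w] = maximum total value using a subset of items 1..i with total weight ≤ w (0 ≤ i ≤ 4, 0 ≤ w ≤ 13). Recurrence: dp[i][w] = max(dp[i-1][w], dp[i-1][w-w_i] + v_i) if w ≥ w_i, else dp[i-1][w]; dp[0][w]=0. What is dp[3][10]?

22

i\w   0   1   2   3   4   5   6   7   8   9  10  11  12  13
  0   0   0   0   0   0   0   0   0   0   0   0   0   0   0
  1   0   0   0   0  10  10  10  10  10  10  10  10  10  10
  2   0   0   0  12  12  12  12  22  22  22  22  22  22  22
  3   0   0   0  12  12  12  12  22  22  22  22  22  22  23
  4   0   0   0  12  12  12  12  22  22  22  22  22  22  23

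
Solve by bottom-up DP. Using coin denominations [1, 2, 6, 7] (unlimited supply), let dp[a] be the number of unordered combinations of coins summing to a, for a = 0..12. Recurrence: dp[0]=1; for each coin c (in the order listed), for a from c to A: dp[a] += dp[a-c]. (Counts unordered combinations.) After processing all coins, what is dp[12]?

15

after  coin     0     1     2     3     4     5     6     7     8     9    10    11    12
          1     1     1     1     1     1     1     1     1     1     1     1     1     1
          2     1     1     2     2     3     3     4     4     5     5     6     6     7
          6     1     1     2     2     3     3     5     5     7     7     9     9    12
          7     1     1     2     2     3     3     5     6     8     9    11    12    15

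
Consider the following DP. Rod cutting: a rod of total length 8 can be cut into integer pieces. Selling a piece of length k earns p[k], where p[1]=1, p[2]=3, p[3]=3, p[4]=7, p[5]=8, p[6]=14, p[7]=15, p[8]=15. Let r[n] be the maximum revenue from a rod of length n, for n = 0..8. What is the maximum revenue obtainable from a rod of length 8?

17

   n    0    1    2    3    4    5    6    7    8
r[n]    0    1    3    4    7    8   14   15   17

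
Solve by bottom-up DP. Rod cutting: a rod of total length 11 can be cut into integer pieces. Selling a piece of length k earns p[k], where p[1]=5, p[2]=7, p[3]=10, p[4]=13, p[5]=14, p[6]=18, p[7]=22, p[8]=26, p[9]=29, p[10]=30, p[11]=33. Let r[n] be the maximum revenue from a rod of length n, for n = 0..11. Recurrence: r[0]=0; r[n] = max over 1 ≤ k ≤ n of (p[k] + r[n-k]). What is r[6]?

30

   n    0    1    2    3    4    5    6    7    8    9   10   11
r[n]    0    5   10   15   20   25   30   35   40   45   50   55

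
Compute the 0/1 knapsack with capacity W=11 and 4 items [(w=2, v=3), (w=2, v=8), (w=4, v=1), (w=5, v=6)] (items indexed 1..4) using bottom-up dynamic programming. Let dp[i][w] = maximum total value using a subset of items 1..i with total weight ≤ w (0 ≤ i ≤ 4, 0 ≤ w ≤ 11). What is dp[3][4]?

i\w   0   1   2   3   4   5   6   7   8   9  10  11
  0   0   0   0   0   0   0   0   0   0   0   0   0
  1   0   0   3   3   3   3   3   3   3   3   3   3
  2   0   0   8   8  11  11  11  11  11  11  11  11
  3   0   0   8   8  11  11  11  11  12  12  12  12
  4   0   0   8   8  11  11  11  14  14  17  17  17

11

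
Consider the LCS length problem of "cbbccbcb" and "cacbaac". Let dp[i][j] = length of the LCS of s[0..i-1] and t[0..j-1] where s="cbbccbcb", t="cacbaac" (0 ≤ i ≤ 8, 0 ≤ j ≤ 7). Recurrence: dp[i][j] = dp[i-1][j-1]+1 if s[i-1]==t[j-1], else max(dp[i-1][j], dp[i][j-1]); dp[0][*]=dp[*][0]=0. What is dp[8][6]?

   ''  c  a  c  b  a  a  c
''  0  0  0  0  0  0  0  0
 c  0  1  1  1  1  1  1  1
 b  0  1  1  1  2  2  2  2
 b  0  1  1  1  2  2  2  2
 c  0  1  1  2  2  2  2  3
 c  0  1  1  2  2  2  2  3
 b  0  1  1  2  3  3  3  3
 c  0  1  1  2  3  3  3  4
 b  0  1  1  2  3  3  3  4

3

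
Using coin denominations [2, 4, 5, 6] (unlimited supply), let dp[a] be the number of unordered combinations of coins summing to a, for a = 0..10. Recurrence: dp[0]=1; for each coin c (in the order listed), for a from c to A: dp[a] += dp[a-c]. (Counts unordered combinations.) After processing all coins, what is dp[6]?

after  coin     0     1     2     3     4     5     6     7     8     9    10
          2     1     0     1     0     1     0     1     0     1     0     1
          4     1     0     1     0     2     0     2     0     3     0     3
          5     1     0     1     0     2     1     2     1     3     2     4
          6     1     0     1     0     2     1     3     1     4     2     6

3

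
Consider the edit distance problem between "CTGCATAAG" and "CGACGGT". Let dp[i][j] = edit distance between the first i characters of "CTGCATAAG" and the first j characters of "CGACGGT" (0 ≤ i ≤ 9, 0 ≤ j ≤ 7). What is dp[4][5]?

   ''  C  G  A  C  G  G  T
''  0  1  2  3  4  5  6  7
 C  1  0  1  2  3  4  5  6
 T  2  1  1  2  3  4  5  5
 G  3  2  1  2  3  3  4  5
 C  4  3  2  2  2  3  4  5
 A  5  4  3  2  3  3  4  5
 T  6  5  4  3  3  4  4  4
 A  7  6  5  4  4  4  5  5
 A  8  7  6  5  5  5  5  6
 G  9  8  7  6  6  5  5  6

3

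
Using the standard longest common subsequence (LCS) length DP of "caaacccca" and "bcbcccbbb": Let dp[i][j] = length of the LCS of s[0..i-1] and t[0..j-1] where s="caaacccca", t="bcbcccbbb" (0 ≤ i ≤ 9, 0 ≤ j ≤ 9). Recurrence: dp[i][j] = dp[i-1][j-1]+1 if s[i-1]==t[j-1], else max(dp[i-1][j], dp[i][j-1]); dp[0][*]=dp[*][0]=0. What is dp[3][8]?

1

   ''  b  c  b  c  c  c  b  b  b
''  0  0  0  0  0  0  0  0  0  0
 c  0  0  1  1  1  1  1  1  1  1
 a  0  0  1  1  1  1  1  1  1  1
 a  0  0  1  1  1  1  1  1  1  1
 a  0  0  1  1  1  1  1  1  1  1
 c  0  0  1  1  2  2  2  2  2  2
 c  0  0  1  1  2  3  3  3  3  3
 c  0  0  1  1  2  3  4  4  4  4
 c  0  0  1  1  2  3  4  4  4  4
 a  0  0  1  1  2  3  4  4  4  4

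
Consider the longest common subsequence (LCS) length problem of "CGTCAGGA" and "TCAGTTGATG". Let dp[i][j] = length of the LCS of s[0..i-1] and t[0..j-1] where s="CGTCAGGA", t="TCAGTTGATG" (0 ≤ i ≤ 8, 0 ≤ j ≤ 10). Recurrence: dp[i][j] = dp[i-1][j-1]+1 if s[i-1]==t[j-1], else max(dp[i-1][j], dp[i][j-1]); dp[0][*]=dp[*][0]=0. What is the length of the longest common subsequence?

   ''  T  C  A  G  T  T  G  A  T  G
''  0  0  0  0  0  0  0  0  0  0  0
 C  0  0  1  1  1  1  1  1  1  1  1
 G  0  0  1  1  2  2  2  2  2  2  2
 T  0  1  1  1  2  3  3  3  3  3  3
 C  0  1  2  2  2  3  3  3  3  3  3
 A  0  1  2  3  3  3  3  3  4  4  4
 G  0  1  2  3  4  4  4  4  4  4  5
 G  0  1  2  3  4  4  4  5  5  5  5
 A  0  1  2  3  4  4  4  5  6  6  6

6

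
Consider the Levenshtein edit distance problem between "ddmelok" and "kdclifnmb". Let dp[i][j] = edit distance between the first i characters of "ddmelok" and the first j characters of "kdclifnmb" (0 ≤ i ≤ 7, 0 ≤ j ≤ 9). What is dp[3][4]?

3

   ''  k  d  c  l  i  f  n  m  b
''  0  1  2  3  4  5  6  7  8  9
 d  1  1  1  2  3  4  5  6  7  8
 d  2  2  1  2  3  4  5  6  7  8
 m  3  3  2  2  3  4  5  6  6  7
 e  4  4  3  3  3  4  5  6  7  7
 l  5  5  4  4  3  4  5  6  7  8
 o  6  6  5  5  4  4  5  6  7  8
 k  7  6  6  6  5  5  5  6  7  8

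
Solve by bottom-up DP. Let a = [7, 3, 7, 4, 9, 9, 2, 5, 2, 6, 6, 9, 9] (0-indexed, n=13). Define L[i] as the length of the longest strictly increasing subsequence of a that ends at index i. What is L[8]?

1

   i    0    1    2    3    4    5    6    7    8    9   10   11   12
a[i]    7    3    7    4    9    9    2    5    2    6    6    9    9
L[i]    1    1    2    2    3    3    1    3    1    4    4    5    5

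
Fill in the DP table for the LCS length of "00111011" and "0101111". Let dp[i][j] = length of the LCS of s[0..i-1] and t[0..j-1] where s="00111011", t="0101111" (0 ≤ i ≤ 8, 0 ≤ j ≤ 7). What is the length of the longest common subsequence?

   ''  0  1  0  1  1  1  1
''  0  0  0  0  0  0  0  0
 0  0  1  1  1  1  1  1  1
 0  0  1  1  2  2  2  2  2
 1  0  1  2  2  3  3  3  3
 1  0  1  2  2  3  4  4  4
 1  0  1  2  2  3  4  5  5
 0  0  1  2  3  3  4  5  5
 1  0  1  2  3  4  4  5  6
 1  0  1  2  3  4  5  5  6

6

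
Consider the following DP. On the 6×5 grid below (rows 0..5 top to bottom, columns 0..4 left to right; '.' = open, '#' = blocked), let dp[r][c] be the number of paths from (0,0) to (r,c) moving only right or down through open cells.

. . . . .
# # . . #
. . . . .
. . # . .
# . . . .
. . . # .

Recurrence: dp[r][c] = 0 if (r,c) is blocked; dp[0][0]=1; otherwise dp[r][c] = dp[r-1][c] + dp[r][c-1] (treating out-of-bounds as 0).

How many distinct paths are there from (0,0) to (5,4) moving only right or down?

r\c   0   1   2   3   4
  0   1   1   1   1   1
  1   0   0   1   2   0
  2   0   0   1   3   3
  3   0   0   0   3   6
  4   0   0   0   3   9
  5   0   0   0   0   9

9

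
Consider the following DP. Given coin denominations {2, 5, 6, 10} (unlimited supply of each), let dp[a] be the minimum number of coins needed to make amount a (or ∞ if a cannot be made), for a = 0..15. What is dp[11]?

2

 a  0  1  2  3  4  5  6  7  8  9 10 11 12 13 14 15
dp  0  -  1  -  2  1  1  2  2  3  1  2  2  3  3  2
(- denotes ∞ / unreachable)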